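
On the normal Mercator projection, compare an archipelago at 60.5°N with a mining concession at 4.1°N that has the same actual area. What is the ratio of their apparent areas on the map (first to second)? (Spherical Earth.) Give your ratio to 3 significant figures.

4.10

Mercator is conformal with k = sec φ, so areal scale = k² = sec²φ.
At 60.5°: sec²(60.5°) = 1/0.4924² = 4.124.
At 4.1°: sec²(4.1°) = 1/0.9974² = 1.005.
Ratio = 4.124/1.005 = cos²(4.1°)/cos²(60.5°) ≈ 4.10.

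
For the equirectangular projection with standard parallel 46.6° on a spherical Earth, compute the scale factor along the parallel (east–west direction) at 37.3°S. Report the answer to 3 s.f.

With standard parallel φ₀ = 46.6°, the equirectangular projection gives x = Rλ cos φ₀, y = Rφ, so h = 1 and k = cos 46.6° / cos φ.
k = cos 46.6° / cos 37.3° = 0.6871/0.7955 = 0.8637.

0.864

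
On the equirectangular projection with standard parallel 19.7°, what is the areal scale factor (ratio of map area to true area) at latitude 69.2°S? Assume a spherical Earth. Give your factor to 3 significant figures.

2.65

The equidistant cylindrical projection with φ₀ = 19.7° has h = 1 (meridians true) and k = cos φ₀ / cos φ along parallels.
Areal scale = h·k = 1 × cos φ₀ / cos φ; at 69.2°, h = 1.000, k = 2.651, so h·k = 2.651.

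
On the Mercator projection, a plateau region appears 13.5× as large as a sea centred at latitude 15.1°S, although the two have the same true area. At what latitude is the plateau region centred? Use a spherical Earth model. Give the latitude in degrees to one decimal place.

For equal true areas on Mercator, apparent areas scale as sec²φ, so the ratio is cos²φ₂ / cos²φ₁.
cos²φ₂ / cos²φ₁ = 13.5  ⇒  cos φ₁ = cos 15.1° / √13.5 = 0.9655/3.674 = 0.2628.
φ₁ = arccos(0.2628) ≈ 74.8°.

74.8°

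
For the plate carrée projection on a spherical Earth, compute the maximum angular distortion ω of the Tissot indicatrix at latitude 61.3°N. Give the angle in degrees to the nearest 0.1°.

In the plate carrée (x = Rλ, y = Rφ), meridians are true-scale (h = 1) and parallels are stretched by k = sec φ.
At 61.3°: h = 1.000, k = 2.082; principal scales a = 2.082, b = 1.000.
sin(ω/2) = (a − b)/(a + b) = 1.082/3.082 = 0.3511, so ω = 2 arcsin(0.3511) ≈ 41.1°.

41.1°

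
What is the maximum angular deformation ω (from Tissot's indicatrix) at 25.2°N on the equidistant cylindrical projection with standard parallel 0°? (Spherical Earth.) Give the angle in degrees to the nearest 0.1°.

5.7°

Plate carrée maps x = Rλ, y = Rφ. The meridian scale is h = 1 and the parallel scale is k = 1/cos φ = sec φ.
At 25.2°: h = 1.000, k = 1.105; principal scales a = 1.105, b = 1.000.
sin(ω/2) = (a − b)/(a + b) = 0.1052/2.105 = 0.04996, so ω = 2 arcsin(0.04996) ≈ 5.7°.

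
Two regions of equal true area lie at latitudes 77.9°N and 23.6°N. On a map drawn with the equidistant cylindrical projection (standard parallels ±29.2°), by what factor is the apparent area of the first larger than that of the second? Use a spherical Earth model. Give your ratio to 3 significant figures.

The equidistant cylindrical projection with φ₀ = 29.2° has h = 1 (meridians true) and k = cos φ₀ / cos φ along parallels.
Areal scale at 77.9°: h·k = 1.000 × 4.164 = 4.164.
Areal scale at 23.6°: h·k = 1.000 × 0.9526 = 0.9526.
Ratio = 4.164/0.9526 ≈ 4.37.

4.37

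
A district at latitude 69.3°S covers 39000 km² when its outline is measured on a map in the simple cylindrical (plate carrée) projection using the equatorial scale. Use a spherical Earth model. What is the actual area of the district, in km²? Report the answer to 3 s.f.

Plate carrée maps x = Rλ, y = Rφ. The meridian scale is h = 1 and the parallel scale is k = 1/cos φ = sec φ.
Areal scale = h·k = 1 × sec φ; at 69.3°, h = 1.000, k = 2.829, so h·k = 2.829.
True area = apparent / (areal scale) = 39000 / 2.829 ≈ 13800 km².

13800 km²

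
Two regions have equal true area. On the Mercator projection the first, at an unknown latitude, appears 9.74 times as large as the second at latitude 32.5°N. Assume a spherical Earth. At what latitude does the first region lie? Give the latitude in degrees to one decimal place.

On Mercator, (apparent₁)/(apparent₂) = sec²φ₁ / sec²φ₂ when true areas are equal.
cos²φ₂ / cos²φ₁ = 9.74  ⇒  cos φ₁ = cos 32.5° / √9.74 = 0.8434/3.121 = 0.2702.
φ₁ = arccos(0.2702) ≈ 74.3°.

74.3°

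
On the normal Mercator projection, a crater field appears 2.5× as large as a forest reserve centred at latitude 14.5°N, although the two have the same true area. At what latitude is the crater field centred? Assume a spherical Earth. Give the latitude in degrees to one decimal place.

52.2°

Mercator areal scale is sec²φ, so apparent-area ratio = sec²φ₁ / sec²φ₂ = cos²φ₂ / cos²φ₁.
cos²φ₂ / cos²φ₁ = 2.5  ⇒  cos φ₁ = cos 14.5° / √2.5 = 0.9681/1.581 = 0.6123.
φ₁ = arccos(0.6123) ≈ 52.2°.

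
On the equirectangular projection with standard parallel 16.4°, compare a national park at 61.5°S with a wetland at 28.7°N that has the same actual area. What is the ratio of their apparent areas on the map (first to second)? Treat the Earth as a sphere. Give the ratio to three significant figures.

The equidistant cylindrical projection with φ₀ = 16.4° has h = 1 (meridians true) and k = cos φ₀ / cos φ along parallels.
Areal scale at 61.5°: h·k = 1.000 × 2.010 = 2.010.
Areal scale at 28.7°: h·k = 1.000 × 1.094 = 1.094.
Ratio = 2.010/1.094 ≈ 1.84.

1.84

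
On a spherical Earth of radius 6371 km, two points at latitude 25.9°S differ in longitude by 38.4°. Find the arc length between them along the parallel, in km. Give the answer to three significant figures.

Arc length along a parallel = R cos φ · Δλ (with Δλ in radians).
= 6371 × cos 25.9° × (38.4° × π/180) = 6371 × 0.8996 × 0.6702 ≈ 3840 km.

3840 km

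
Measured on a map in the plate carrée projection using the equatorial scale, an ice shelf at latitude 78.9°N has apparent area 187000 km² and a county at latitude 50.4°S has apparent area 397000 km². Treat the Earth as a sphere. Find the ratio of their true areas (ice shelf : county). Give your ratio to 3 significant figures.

0.142

On the plate carrée, areal scale = h·k = 1 × sec φ, so true area = apparent × cos φ.
True area of ice shelf: 187000 × cos(78.9°) = 187000 × 0.1925 = 36000 km².
True area of county: 397000 × cos(50.4°) = 397000 × 0.6374 = 253100 km².
Ratio = 36000 / 253100 ≈ 0.142.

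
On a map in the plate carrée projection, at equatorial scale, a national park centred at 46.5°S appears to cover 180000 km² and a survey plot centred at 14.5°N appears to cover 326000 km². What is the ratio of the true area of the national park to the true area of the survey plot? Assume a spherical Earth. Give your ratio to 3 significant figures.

0.393

Plate carrée has h = 1 and k = sec φ, giving areal scale sec φ; true area = (apparent area) · cos φ.
True area of national park: 180000 × cos(46.5°) = 180000 × 0.6884 = 123900 km².
True area of survey plot: 326000 × cos(14.5°) = 326000 × 0.9681 = 315600 km².
Ratio = 123900 / 315600 ≈ 0.393.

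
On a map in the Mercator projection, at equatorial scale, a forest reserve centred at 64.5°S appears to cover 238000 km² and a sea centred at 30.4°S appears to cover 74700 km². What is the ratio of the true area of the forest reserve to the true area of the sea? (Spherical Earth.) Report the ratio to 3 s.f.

Mercator's areal exaggeration is sec²φ; hence true area = (apparent area) · cos²φ.
True area of forest reserve: 238000 × cos²(64.5°) = 238000 × 0.1853 = 44110 km².
True area of sea: 74700 × cos²(30.4°) = 74700 × 0.7439 = 55570 km².
Ratio = 44110 / 55570 ≈ 0.794.

0.794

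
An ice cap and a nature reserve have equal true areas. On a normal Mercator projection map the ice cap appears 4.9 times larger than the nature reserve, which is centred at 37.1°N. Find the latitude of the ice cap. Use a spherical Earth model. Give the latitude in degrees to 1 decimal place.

Mercator areal scale is sec²φ, so apparent-area ratio = sec²φ₁ / sec²φ₂ = cos²φ₂ / cos²φ₁.
cos²φ₂ / cos²φ₁ = 4.9  ⇒  cos φ₁ = cos 37.1° / √4.9 = 0.7976/2.214 = 0.3603.
φ₁ = arccos(0.3603) ≈ 68.9°.

68.9°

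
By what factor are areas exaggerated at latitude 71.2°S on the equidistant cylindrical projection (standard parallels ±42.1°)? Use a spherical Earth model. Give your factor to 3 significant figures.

The equidistant cylindrical projection with φ₀ = 42.1° has h = 1 (meridians true) and k = cos φ₀ / cos φ along parallels.
Areal scale = h·k = 1 × cos φ₀ / cos φ; at 71.2°, h = 1.000, k = 2.302, so h·k = 2.302.

2.30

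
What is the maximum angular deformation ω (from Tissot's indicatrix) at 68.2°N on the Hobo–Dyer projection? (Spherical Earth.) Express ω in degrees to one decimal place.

79.7°

The Hobo–Dyer projection is cylindrical equal-area with φ₀ = 37.5°. Cylindrical equal-area (φ₀ = 37.5°): h = cos φ / cos 37.5° along meridians, k = cos 37.5° / cos φ along parallels; h·k = 1.
At 68.2°: h = 0.4681, k = 2.136; principal scales a = 2.136, b = 0.4681.
sin(ω/2) = (a − b)/(a + b) = 1.668/2.604 = 0.6405, so ω = 2 arcsin(0.6405) ≈ 79.7°.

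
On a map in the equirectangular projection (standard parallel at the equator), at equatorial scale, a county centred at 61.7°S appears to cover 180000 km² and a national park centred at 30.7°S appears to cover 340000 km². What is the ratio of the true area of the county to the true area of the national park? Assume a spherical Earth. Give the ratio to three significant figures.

Plate carrée has h = 1 and k = sec φ, giving areal scale sec φ; true area = (apparent area) · cos φ.
True area of county: 180000 × cos(61.7°) = 180000 × 0.4741 = 85340 km².
True area of national park: 340000 × cos(30.7°) = 340000 × 0.8599 = 292300 km².
Ratio = 85340 / 292300 ≈ 0.292.

0.292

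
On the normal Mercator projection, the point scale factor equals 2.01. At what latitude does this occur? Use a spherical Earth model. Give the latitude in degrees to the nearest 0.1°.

Mercator scale is k = sec φ = 1/cos φ.
1/cos φ = 2.01  ⇒  cos φ = 0.4975  ⇒  φ = arccos(0.4975) ≈ 60.2°.

60.2°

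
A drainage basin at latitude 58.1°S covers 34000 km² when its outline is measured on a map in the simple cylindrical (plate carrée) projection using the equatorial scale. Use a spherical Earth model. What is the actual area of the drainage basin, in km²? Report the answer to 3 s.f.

For the equirectangular projection with φ₀ = 0 (plate carrée), h = 1 along meridians and k = sec φ along parallels.
Areal scale = h·k = 1 × sec φ; at 58.1°, h = 1.000, k = 1.892, so h·k = 1.892.
True area = apparent / (areal scale) = 34000 / 1.892 ≈ 18000 km².

18000 km²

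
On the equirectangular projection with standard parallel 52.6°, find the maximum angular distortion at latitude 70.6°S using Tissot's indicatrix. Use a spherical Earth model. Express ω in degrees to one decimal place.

34.1°

In the equirectangular projection with standard parallel φ₀ = 52.6° (x = Rλ cos φ₀, y = Rφ), meridians are true-scale (h = 1) and the parallel scale is k = cos φ₀ / cos φ.
At 70.6°: h = 1.000, k = 1.829; principal scales a = 1.829, b = 1.000.
sin(ω/2) = (a − b)/(a + b) = 0.8286/2.829 = 0.2929, so ω = 2 arcsin(0.2929) ≈ 34.1°.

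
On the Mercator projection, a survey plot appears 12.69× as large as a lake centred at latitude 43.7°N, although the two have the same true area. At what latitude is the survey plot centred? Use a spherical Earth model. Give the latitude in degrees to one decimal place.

78.3°

On Mercator, (apparent₁)/(apparent₂) = sec²φ₁ / sec²φ₂ when true areas are equal.
cos²φ₂ / cos²φ₁ = 12.69  ⇒  cos φ₁ = cos 43.7° / √12.69 = 0.7230/3.562 = 0.2029.
φ₁ = arccos(0.2029) ≈ 78.3°.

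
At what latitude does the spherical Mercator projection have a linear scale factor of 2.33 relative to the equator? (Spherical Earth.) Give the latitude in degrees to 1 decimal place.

Mercator scale is k = sec φ = 1/cos φ.
1/cos φ = 2.33  ⇒  cos φ = 0.4292  ⇒  φ = arccos(0.4292) ≈ 64.6°.

64.6°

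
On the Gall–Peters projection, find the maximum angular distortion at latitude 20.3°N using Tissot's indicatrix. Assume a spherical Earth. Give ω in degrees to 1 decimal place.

31.9°

Gall–Peters is a cylindrical equal-area projection with standard parallels at ±45°. Cylindrical equal-area (φ₀ = 45°): h = cos φ / cos 45° along meridians, k = cos 45° / cos φ along parallels; h·k = 1.
At 20.3°: h = 1.326, k = 0.7539; principal scales a = 1.326, b = 0.7539.
sin(ω/2) = (a − b)/(a + b) = 0.5724/2.080 = 0.2752, so ω = 2 arcsin(0.2752) ≈ 31.9°.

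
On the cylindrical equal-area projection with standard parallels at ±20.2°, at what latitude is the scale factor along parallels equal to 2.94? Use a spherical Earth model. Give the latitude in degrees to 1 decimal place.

For cylindrical equal-area with standard parallel φ₀, h = cos φ / cos φ₀ and k = cos φ₀ / cos φ, so h·k = 1.
k = cos φ₀ / cos φ = 2.94  ⇒  cos φ = cos 20.2° / 2.94 = 0.3192.
φ = arccos(0.3192) ≈ 71.4°.

71.4°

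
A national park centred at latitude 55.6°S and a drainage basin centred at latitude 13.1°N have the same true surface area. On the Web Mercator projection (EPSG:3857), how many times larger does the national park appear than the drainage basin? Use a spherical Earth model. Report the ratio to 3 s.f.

Mercator areal scale is sec²φ.
At 55.6°: sec²(55.6°) = 1/0.5650² = 3.133.
At 13.1°: sec²(13.1°) = 1/0.9740² = 1.054.
Ratio = 3.133/1.054 = cos²(13.1°)/cos²(55.6°) ≈ 2.97.

2.97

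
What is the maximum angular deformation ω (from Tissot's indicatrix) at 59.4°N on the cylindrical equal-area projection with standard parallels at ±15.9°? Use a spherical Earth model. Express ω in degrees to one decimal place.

For cylindrical equal-area with standard parallel φ₀, h = cos φ / cos φ₀ and k = cos φ₀ / cos φ, so h·k = 1.
At 59.4°: h = 0.5293, k = 1.889; principal scales a = 1.889, b = 0.5293.
sin(ω/2) = (a − b)/(a + b) = 1.360/2.419 = 0.5623, so ω = 2 arcsin(0.5623) ≈ 68.4°.

68.4°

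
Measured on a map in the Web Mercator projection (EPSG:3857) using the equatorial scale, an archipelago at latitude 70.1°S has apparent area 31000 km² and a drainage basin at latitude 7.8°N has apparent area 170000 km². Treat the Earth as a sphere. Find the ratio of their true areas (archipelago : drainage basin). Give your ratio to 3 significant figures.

0.0215

On Mercator the areal scale is sec²φ, so true area = apparent × cos²φ.
True area of archipelago: 31000 × cos²(70.1°) = 31000 × 0.1159 = 3592 km².
True area of drainage basin: 170000 × cos²(7.8°) = 170000 × 0.9816 = 166900 km².
Ratio = 3592 / 166900 ≈ 0.0215.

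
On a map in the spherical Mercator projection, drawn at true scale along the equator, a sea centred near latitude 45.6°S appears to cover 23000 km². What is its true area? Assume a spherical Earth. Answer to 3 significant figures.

11300 km²

The Mercator projection is conformal; its linear scale factor is the same in every direction and equals sec φ = 1/cos φ.
Areal scale = k² = sec²φ = 1/cos²(45.6°) = 1/0.6997² = 2.043.
True area = apparent / (areal scale) = 23000 / 2.043 ≈ 11300 km².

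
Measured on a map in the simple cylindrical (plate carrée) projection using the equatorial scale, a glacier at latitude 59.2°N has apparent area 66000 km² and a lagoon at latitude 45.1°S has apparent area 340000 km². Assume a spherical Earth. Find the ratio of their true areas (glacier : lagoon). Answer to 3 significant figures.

On the plate carrée, areal scale = h·k = 1 × sec φ, so true area = apparent × cos φ.
True area of glacier: 66000 × cos(59.2°) = 66000 × 0.5120 = 33790 km².
True area of lagoon: 340000 × cos(45.1°) = 340000 × 0.7059 = 240000 km².
Ratio = 33790 / 240000 ≈ 0.141.

0.141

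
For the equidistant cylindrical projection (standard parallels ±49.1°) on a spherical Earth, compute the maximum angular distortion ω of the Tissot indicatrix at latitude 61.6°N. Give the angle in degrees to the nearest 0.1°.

18.2°

With standard parallel φ₀ = 49.1°, the equirectangular projection gives x = Rλ cos φ₀, y = Rφ, so h = 1 and k = cos 49.1° / cos φ.
At 61.6°: h = 1.000, k = 1.377; principal scales a = 1.377, b = 1.000.
sin(ω/2) = (a − b)/(a + b) = 0.3766/2.377 = 0.1585, so ω = 2 arcsin(0.1585) ≈ 18.2°.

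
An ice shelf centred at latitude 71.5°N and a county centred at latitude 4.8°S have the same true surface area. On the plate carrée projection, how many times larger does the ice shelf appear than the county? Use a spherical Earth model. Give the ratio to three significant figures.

In the plate carrée (x = Rλ, y = Rφ), meridians are true-scale (h = 1) and parallels are stretched by k = sec φ.
Areal scale at 71.5°: h·k = 1.000 × 3.152 = 3.152.
Areal scale at 4.8°: h·k = 1.000 × 1.004 = 1.004.
Ratio = 3.152/1.004 ≈ 3.14.

3.14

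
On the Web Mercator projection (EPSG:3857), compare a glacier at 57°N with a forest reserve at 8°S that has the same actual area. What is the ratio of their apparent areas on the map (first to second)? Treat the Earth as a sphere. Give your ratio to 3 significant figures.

3.31

Mercator areal scale is sec²φ.
At 57°: sec²(57°) = 1/0.5446² = 3.371.
At 8°: sec²(8°) = 1/0.9903² = 1.020.
Ratio = 3.371/1.020 = cos²(8°)/cos²(57°) ≈ 3.31.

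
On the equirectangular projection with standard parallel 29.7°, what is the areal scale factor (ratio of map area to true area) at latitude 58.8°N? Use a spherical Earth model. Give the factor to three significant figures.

In the equirectangular projection with standard parallel φ₀ = 29.7° (x = Rλ cos φ₀, y = Rφ), meridians are true-scale (h = 1) and the parallel scale is k = cos φ₀ / cos φ.
Areal scale = h·k = 1 × cos φ₀ / cos φ; at 58.8°, h = 1.000, k = 1.677, so h·k = 1.677.

1.68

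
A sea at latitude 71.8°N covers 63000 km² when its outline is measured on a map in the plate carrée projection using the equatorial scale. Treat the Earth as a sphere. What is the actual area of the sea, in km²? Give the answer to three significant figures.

For the equirectangular projection with φ₀ = 0 (plate carrée), h = 1 along meridians and k = sec φ along parallels.
Areal scale = h·k = 1 × sec φ; at 71.8°, h = 1.000, k = 3.202, so h·k = 3.202.
True area = apparent / (areal scale) = 63000 / 3.202 ≈ 19700 km².

19700 km²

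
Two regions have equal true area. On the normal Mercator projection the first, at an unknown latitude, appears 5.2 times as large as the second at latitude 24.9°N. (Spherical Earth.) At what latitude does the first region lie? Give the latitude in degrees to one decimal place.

On Mercator, (apparent₁)/(apparent₂) = sec²φ₁ / sec²φ₂ when true areas are equal.
cos²φ₂ / cos²φ₁ = 5.2  ⇒  cos φ₁ = cos 24.9° / √5.2 = 0.9070/2.280 = 0.3978.
φ₁ = arccos(0.3978) ≈ 66.6°.

66.6°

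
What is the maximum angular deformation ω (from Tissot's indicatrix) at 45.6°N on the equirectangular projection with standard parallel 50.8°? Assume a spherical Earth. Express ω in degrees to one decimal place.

In the equirectangular projection with standard parallel φ₀ = 50.8° (x = Rλ cos φ₀, y = Rφ), meridians are true-scale (h = 1) and the parallel scale is k = cos φ₀ / cos φ.
At 45.6°: h = 1.000, k = 0.9033; principal scales a = 1.000, b = 0.9033.
sin(ω/2) = (a − b)/(a + b) = 0.09667/1.903 = 0.05079, so ω = 2 arcsin(0.05079) ≈ 5.8°.

5.8°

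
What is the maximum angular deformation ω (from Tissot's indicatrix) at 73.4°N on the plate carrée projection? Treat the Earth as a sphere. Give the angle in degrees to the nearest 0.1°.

67.5°

For the equirectangular projection with φ₀ = 0 (plate carrée), h = 1 along meridians and k = sec φ along parallels.
At 73.4°: h = 1.000, k = 3.500; principal scales a = 3.500, b = 1.000.
sin(ω/2) = (a − b)/(a + b) = 2.500/4.500 = 0.5556, so ω = 2 arcsin(0.5556) ≈ 67.5°.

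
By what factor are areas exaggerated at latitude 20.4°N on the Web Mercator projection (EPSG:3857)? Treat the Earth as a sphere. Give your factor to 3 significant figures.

The Mercator projection is conformal; its linear scale factor is the same in every direction and equals sec φ = 1/cos φ.
Areal scale = k² = sec²φ = 1/cos²(20.4°) = 1/0.9373² = 1.138.

1.14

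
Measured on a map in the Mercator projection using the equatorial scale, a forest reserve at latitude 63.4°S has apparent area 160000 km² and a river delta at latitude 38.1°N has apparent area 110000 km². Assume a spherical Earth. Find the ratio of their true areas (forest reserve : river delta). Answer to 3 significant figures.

On Mercator the areal scale is sec²φ, so true area = apparent × cos²φ.
True area of forest reserve: 160000 × cos²(63.4°) = 160000 × 0.2005 = 32080 km².
True area of river delta: 110000 × cos²(38.1°) = 110000 × 0.6193 = 68120 km².
Ratio = 32080 / 68120 ≈ 0.471.

0.471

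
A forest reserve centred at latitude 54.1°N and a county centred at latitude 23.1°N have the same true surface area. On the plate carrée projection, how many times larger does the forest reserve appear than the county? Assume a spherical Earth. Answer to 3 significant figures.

1.57

In the plate carrée (x = Rλ, y = Rφ), meridians are true-scale (h = 1) and parallels are stretched by k = sec φ.
Areal scale at 54.1°: h·k = 1.000 × 1.705 = 1.705.
Areal scale at 23.1°: h·k = 1.000 × 1.087 = 1.087.
Ratio = 1.705/1.087 ≈ 1.57.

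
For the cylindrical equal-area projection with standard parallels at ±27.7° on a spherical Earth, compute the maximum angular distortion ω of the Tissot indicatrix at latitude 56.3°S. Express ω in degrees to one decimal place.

51.7°

Cylindrical equal-area (φ₀ = 27.7°): h = cos φ / cos 27.7° along meridians, k = cos 27.7° / cos φ along parallels; h·k = 1.
At 56.3°: h = 0.6267, k = 1.596; principal scales a = 1.596, b = 0.6267.
sin(ω/2) = (a − b)/(a + b) = 0.9691/2.222 = 0.4361, so ω = 2 arcsin(0.4361) ≈ 51.7°.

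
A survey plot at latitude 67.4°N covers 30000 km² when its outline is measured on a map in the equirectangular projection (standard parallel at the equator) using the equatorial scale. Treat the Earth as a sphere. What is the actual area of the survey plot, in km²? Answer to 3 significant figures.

11500 km²

For the equirectangular projection with φ₀ = 0 (plate carrée), h = 1 along meridians and k = sec φ along parallels.
Areal scale = h·k = 1 × sec φ; at 67.4°, h = 1.000, k = 2.602, so h·k = 2.602.
True area = apparent / (areal scale) = 30000 / 2.602 ≈ 11500 km².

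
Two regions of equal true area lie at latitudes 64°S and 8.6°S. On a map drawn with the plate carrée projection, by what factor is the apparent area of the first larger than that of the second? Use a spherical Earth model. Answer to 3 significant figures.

2.26

For the equirectangular projection with φ₀ = 0 (plate carrée), h = 1 along meridians and k = sec φ along parallels.
Areal scale at 64°: h·k = 1.000 × 2.281 = 2.281.
Areal scale at 8.6°: h·k = 1.000 × 1.011 = 1.011.
Ratio = 2.281/1.011 ≈ 2.26.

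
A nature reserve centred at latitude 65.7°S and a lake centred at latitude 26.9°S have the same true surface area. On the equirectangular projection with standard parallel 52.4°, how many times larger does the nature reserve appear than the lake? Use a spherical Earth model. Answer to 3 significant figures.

2.17

The equidistant cylindrical projection with φ₀ = 52.4° has h = 1 (meridians true) and k = cos φ₀ / cos φ along parallels.
Areal scale at 65.7°: h·k = 1.000 × 1.483 = 1.483.
Areal scale at 26.9°: h·k = 1.000 × 0.6842 = 0.6842.
Ratio = 1.483/0.6842 ≈ 2.17.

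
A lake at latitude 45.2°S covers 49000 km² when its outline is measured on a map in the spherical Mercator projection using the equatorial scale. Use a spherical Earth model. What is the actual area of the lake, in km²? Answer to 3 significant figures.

24300 km²

The Mercator projection is conformal; its linear scale factor is the same in every direction and equals sec φ = 1/cos φ.
Areal scale = k² = sec²φ = 1/cos²(45.2°) = 1/0.7046² = 2.014.
True area = apparent / (areal scale) = 49000 / 2.014 ≈ 24300 km².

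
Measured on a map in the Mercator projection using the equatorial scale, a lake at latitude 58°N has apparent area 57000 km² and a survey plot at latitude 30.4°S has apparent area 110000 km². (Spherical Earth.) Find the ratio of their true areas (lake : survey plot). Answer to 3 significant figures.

On Mercator the areal scale is sec²φ, so true area = apparent × cos²φ.
True area of lake: 57000 × cos²(58°) = 57000 × 0.2808 = 16010 km².
True area of survey plot: 110000 × cos²(30.4°) = 110000 × 0.7439 = 81830 km².
Ratio = 16010 / 81830 ≈ 0.196.

0.196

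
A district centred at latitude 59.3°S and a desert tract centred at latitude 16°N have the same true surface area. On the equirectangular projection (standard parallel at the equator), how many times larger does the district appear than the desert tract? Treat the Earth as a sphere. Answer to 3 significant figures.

For the equirectangular projection with φ₀ = 0 (plate carrée), h = 1 along meridians and k = sec φ along parallels.
Areal scale at 59.3°: h·k = 1.000 × 1.959 = 1.959.
Areal scale at 16°: h·k = 1.000 × 1.040 = 1.040.
Ratio = 1.959/1.040 ≈ 1.88.

1.88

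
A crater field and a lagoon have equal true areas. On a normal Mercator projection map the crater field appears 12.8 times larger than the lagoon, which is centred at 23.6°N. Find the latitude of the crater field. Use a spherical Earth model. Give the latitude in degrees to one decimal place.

Mercator areal scale is sec²φ, so apparent-area ratio = sec²φ₁ / sec²φ₂ = cos²φ₂ / cos²φ₁.
cos²φ₂ / cos²φ₁ = 12.8  ⇒  cos φ₁ = cos 23.6° / √12.8 = 0.9164/3.578 = 0.2561.
φ₁ = arccos(0.2561) ≈ 75.2°.

75.2°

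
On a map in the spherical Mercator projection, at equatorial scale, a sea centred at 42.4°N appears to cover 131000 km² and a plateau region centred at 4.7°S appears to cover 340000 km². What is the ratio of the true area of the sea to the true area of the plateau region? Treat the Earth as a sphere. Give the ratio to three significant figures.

Since Mercator area scale is 1/cos²φ, the true area equals the apparent area multiplied by cos²φ.
True area of sea: 131000 × cos²(42.4°) = 131000 × 0.5453 = 71440 km².
True area of plateau region: 340000 × cos²(4.7°) = 340000 × 0.9933 = 337700 km².
Ratio = 71440 / 337700 ≈ 0.212.

0.212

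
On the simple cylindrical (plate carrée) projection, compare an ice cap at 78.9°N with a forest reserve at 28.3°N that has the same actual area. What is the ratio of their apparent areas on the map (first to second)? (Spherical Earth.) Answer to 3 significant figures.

4.57

In the plate carrée (x = Rλ, y = Rφ), meridians are true-scale (h = 1) and parallels are stretched by k = sec φ.
Areal scale at 78.9°: h·k = 1.000 × 5.194 = 5.194.
Areal scale at 28.3°: h·k = 1.000 × 1.136 = 1.136.
Ratio = 5.194/1.136 ≈ 4.57.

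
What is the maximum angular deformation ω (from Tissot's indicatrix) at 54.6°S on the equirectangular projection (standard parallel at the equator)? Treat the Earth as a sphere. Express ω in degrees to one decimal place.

30.9°

In the plate carrée (x = Rλ, y = Rφ), meridians are true-scale (h = 1) and parallels are stretched by k = sec φ.
At 54.6°: h = 1.000, k = 1.726; principal scales a = 1.726, b = 1.000.
sin(ω/2) = (a − b)/(a + b) = 0.7263/2.726 = 0.2664, so ω = 2 arcsin(0.2664) ≈ 30.9°.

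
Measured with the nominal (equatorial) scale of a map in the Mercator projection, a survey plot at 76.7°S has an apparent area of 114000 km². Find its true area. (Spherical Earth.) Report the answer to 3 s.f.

Mercator is conformal, so the point scale is isotropic: h = k = sec φ = 1/cos φ.
Areal scale = k² = sec²φ = 1/cos²(76.7°) = 1/0.2300² = 18.90.
True area = apparent / (areal scale) = 114000 / 18.90 ≈ 6030 km².

6030 km²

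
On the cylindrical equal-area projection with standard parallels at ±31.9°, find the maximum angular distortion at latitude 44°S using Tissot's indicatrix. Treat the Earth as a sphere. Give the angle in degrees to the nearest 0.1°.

18.9°

A cylindrical equal-area projection with standard parallel φ₀ has meridian scale h = cos φ / cos φ₀ and parallel scale k = cos φ₀ / cos φ (so areas are preserved, h·k = 1).
At 44°: h = 0.8473, k = 1.180; principal scales a = 1.180, b = 0.8473.
sin(ω/2) = (a − b)/(a + b) = 0.3329/2.028 = 0.1642, so ω = 2 arcsin(0.1642) ≈ 18.9°.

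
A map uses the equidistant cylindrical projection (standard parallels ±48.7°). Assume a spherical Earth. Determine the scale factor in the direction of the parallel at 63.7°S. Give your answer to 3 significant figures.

1.49

With standard parallel φ₀ = 48.7°, the equirectangular projection gives x = Rλ cos φ₀, y = Rφ, so h = 1 and k = cos 48.7° / cos φ.
k = cos 48.7° / cos 63.7° = 0.6600/0.4431 = 1.490.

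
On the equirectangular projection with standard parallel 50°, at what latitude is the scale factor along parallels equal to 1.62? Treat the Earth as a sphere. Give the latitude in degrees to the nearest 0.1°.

66.6°

In the equirectangular projection with standard parallel φ₀ = 50° (x = Rλ cos φ₀, y = Rφ), meridians are true-scale (h = 1) and the parallel scale is k = cos φ₀ / cos φ.
k = cos φ₀ / cos φ = 1.62  ⇒  cos φ = cos 50° / 1.62 = 0.3968.
φ = arccos(0.3968) ≈ 66.6°.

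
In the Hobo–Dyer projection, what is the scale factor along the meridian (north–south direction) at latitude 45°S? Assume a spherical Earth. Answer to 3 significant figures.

0.891

The Hobo–Dyer projection is cylindrical equal-area with φ₀ = 37.5°. Cylindrical equal-area (φ₀ = 37.5°): h = cos φ / cos 37.5° along meridians, k = cos 37.5° / cos φ along parallels; h·k = 1.
h = cos 45° / cos 37.5° = 0.7071/0.7934 = 0.8913.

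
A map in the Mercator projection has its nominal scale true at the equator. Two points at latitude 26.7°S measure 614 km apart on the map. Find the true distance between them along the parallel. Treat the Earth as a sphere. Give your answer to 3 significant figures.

549 km

The Mercator projection is conformal; its linear scale factor is the same in every direction and equals sec φ = 1/cos φ.
Along the parallel at 26.7°, map distances are exaggerated by k = sec 26.7° = 1.119.
True distance = 614 / 1.119 = 614 × cos 26.7° ≈ 549 km.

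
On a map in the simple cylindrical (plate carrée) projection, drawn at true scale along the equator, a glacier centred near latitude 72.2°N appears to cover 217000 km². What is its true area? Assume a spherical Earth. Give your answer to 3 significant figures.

Plate carrée maps x = Rλ, y = Rφ. The meridian scale is h = 1 and the parallel scale is k = 1/cos φ = sec φ.
Areal scale = h·k = 1 × sec φ; at 72.2°, h = 1.000, k = 3.271, so h·k = 3.271.
True area = apparent / (areal scale) = 217000 / 3.271 ≈ 66300 km².

66300 km²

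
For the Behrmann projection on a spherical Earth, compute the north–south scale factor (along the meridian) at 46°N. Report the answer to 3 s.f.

The Behrmann projection is cylindrical equal-area with φ₀ = 30°. Cylindrical equal-area (φ₀ = 30°): h = cos φ / cos 30° along meridians, k = cos 30° / cos φ along parallels; h·k = 1.
h = cos 46° / cos 30° = 0.6947/0.8660 = 0.8021.

0.802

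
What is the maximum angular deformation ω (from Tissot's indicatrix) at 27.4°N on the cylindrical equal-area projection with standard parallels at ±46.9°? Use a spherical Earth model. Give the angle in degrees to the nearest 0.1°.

29.7°

Cylindrical equal-area (φ₀ = 46.9°): h = cos φ / cos 46.9° along meridians, k = cos 46.9° / cos φ along parallels; h·k = 1.
At 27.4°: h = 1.299, k = 0.7696; principal scales a = 1.299, b = 0.7696.
sin(ω/2) = (a − b)/(a + b) = 0.5297/2.069 = 0.2560, so ω = 2 arcsin(0.2560) ≈ 29.7°.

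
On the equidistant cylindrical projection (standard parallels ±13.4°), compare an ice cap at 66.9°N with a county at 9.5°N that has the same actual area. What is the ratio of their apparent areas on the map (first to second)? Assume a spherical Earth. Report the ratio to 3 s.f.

2.51

The equidistant cylindrical projection with φ₀ = 13.4° has h = 1 (meridians true) and k = cos φ₀ / cos φ along parallels.
Areal scale at 66.9°: h·k = 1.000 × 2.479 = 2.479.
Areal scale at 9.5°: h·k = 1.000 × 0.9863 = 0.9863.
Ratio = 2.479/0.9863 ≈ 2.51.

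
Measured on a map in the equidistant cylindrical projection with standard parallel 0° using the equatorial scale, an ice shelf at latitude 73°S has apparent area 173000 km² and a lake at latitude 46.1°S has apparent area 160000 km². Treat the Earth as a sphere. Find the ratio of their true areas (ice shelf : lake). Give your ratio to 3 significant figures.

Plate carrée has h = 1 and k = sec φ, giving areal scale sec φ; true area = (apparent area) · cos φ.
True area of ice shelf: 173000 × cos(73°) = 173000 × 0.2924 = 50580 km².
True area of lake: 160000 × cos(46.1°) = 160000 × 0.6934 = 110900 km².
Ratio = 50580 / 110900 ≈ 0.456.

0.456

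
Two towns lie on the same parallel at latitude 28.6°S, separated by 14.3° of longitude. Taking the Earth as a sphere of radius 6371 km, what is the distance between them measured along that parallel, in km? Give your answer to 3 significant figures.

Arc length along a parallel = R cos φ · Δλ (with Δλ in radians).
= 6371 × cos 28.6° × (14.3° × π/180) = 6371 × 0.8780 × 0.2496 ≈ 1400 km.

1400 km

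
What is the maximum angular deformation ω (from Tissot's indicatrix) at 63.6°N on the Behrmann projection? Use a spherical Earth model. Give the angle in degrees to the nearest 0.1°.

The Behrmann projection is cylindrical equal-area with φ₀ = 30°. A cylindrical equal-area projection with standard parallel φ₀ has meridian scale h = cos φ / cos φ₀ and parallel scale k = cos φ₀ / cos φ (so areas are preserved, h·k = 1).
At 63.6°: h = 0.5134, k = 1.948; principal scales a = 1.948, b = 0.5134.
sin(ω/2) = (a − b)/(a + b) = 1.434/2.461 = 0.5828, so ω = 2 arcsin(0.5828) ≈ 71.3°.

71.3°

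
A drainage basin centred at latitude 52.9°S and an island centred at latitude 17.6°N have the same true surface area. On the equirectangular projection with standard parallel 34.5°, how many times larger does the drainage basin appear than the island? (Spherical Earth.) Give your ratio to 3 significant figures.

1.58

With standard parallel φ₀ = 34.5°, the equirectangular projection gives x = Rλ cos φ₀, y = Rφ, so h = 1 and k = cos 34.5° / cos φ.
Areal scale at 52.9°: h·k = 1.000 × 1.366 = 1.366.
Areal scale at 17.6°: h·k = 1.000 × 0.8646 = 0.8646.
Ratio = 1.366/0.8646 ≈ 1.58.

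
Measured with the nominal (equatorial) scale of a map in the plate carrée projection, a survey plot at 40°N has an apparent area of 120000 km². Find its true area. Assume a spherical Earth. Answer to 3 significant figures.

Plate carrée maps x = Rλ, y = Rφ. The meridian scale is h = 1 and the parallel scale is k = 1/cos φ = sec φ.
Areal scale = h·k = 1 × sec φ; at 40°, h = 1.000, k = 1.305, so h·k = 1.305.
True area = apparent / (areal scale) = 120000 / 1.305 ≈ 91900 km².

91900 km²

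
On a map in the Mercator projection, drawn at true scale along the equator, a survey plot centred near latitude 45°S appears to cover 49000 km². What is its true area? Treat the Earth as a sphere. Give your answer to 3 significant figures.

24500 km²

For Mercator, h = k = sec φ (a conformal cylindrical projection has a single point scale, 1/cos φ).
Areal scale = k² = sec²φ = 1/cos²(45°) = 1/0.7071² = 2.000.
True area = apparent / (areal scale) = 49000 / 2.000 ≈ 24500 km².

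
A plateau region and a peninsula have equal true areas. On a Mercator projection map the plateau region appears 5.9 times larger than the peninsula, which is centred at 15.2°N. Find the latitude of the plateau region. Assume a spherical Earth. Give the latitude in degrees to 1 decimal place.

For equal true areas on Mercator, apparent areas scale as sec²φ, so the ratio is cos²φ₂ / cos²φ₁.
cos²φ₂ / cos²φ₁ = 5.9  ⇒  cos φ₁ = cos 15.2° / √5.9 = 0.9650/2.429 = 0.3973.
φ₁ = arccos(0.3973) ≈ 66.6°.

66.6°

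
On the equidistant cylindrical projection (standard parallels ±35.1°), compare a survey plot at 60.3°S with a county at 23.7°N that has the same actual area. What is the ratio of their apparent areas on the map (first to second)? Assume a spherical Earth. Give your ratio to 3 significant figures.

With standard parallel φ₀ = 35.1°, the equirectangular projection gives x = Rλ cos φ₀, y = Rφ, so h = 1 and k = cos 35.1° / cos φ.
Areal scale at 60.3°: h·k = 1.000 × 1.651 = 1.651.
Areal scale at 23.7°: h·k = 1.000 × 0.8935 = 0.8935.
Ratio = 1.651/0.8935 ≈ 1.85.

1.85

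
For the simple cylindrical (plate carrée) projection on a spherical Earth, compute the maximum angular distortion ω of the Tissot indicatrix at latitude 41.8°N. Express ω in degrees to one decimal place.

16.8°

In the plate carrée (x = Rλ, y = Rφ), meridians are true-scale (h = 1) and parallels are stretched by k = sec φ.
At 41.8°: h = 1.000, k = 1.341; principal scales a = 1.341, b = 1.000.
sin(ω/2) = (a − b)/(a + b) = 0.3414/2.341 = 0.1458, so ω = 2 arcsin(0.1458) ≈ 16.8°.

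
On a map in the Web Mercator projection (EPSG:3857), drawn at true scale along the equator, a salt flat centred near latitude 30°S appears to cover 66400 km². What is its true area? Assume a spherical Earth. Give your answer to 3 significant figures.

49800 km²

The Mercator projection is conformal; its linear scale factor is the same in every direction and equals sec φ = 1/cos φ.
Areal scale = k² = sec²φ = 1/cos²(30°) = 1/0.8660² = 1.333.
True area = apparent / (areal scale) = 66400 / 1.333 ≈ 49800 km².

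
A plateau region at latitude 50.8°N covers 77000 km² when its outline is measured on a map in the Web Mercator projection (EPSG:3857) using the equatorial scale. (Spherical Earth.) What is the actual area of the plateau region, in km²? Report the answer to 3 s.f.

For Mercator, h = k = sec φ (a conformal cylindrical projection has a single point scale, 1/cos φ).
Areal scale = k² = sec²φ = 1/cos²(50.8°) = 1/0.6320² = 2.503.
True area = apparent / (areal scale) = 77000 / 2.503 ≈ 30800 km².

30800 km²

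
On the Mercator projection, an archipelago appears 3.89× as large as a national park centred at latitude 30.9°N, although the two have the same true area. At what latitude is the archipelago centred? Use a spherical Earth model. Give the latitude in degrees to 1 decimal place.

64.2°

For equal true areas on Mercator, apparent areas scale as sec²φ, so the ratio is cos²φ₂ / cos²φ₁.
cos²φ₂ / cos²φ₁ = 3.89  ⇒  cos φ₁ = cos 30.9° / √3.89 = 0.8581/1.972 = 0.4351.
φ₁ = arccos(0.4351) ≈ 64.2°.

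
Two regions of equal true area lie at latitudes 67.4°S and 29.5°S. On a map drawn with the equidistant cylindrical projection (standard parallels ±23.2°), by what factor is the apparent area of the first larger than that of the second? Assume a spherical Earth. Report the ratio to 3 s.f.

2.26

The equidistant cylindrical projection with φ₀ = 23.2° has h = 1 (meridians true) and k = cos φ₀ / cos φ along parallels.
Areal scale at 67.4°: h·k = 1.000 × 2.392 = 2.392.
Areal scale at 29.5°: h·k = 1.000 × 1.056 = 1.056.
Ratio = 2.392/1.056 ≈ 2.26.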